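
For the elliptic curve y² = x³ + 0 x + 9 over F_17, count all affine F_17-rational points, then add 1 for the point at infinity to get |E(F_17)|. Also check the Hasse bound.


Affine points = {(0, 3), (0, 14), (2, 0), (3, 6), (3, 11), (5, 7), (5, 10), (6, 2), (6, 15), (13, 8), (13, 9), (14, 4), (14, 13), (15, 1), (15, 16), (16, 5), (16, 12)}; affine count = 17; |E(F_17)| = 18.

Discriminant check: Δ ∝ 4a³ + 27b² = 4·0³ + 27·9² = 4·0 + 27·81 ≡ 11 (mod 17). Nonzero ⇒ E is nonsingular.
For each x ∈ F_17, compute rhs = x³ + 0·x + 9 mod 17, then count y ∈ F_17 with y² ≡ rhs.
  x = 0: rhs = 9, matching y values: 3, 14 (2 points).
  x = 1: rhs = 10, matching y values: none (0 points).
  x = 2: rhs = 0, matching y values: 0 (1 points).
  x = 3: rhs = 2, matching y values: 6, 11 (2 points).
  x = 4: rhs = 5, matching y values: none (0 points).
  x = 5: rhs = 15, matching y values: 7, 10 (2 points).
  x = 6: rhs = 4, matching y values: 2, 15 (2 points).
  x = 7: rhs = 12, matching y values: none (0 points).
  x = 8: rhs = 11, matching y values: none (0 points).
  x = 9: rhs = 7, matching y values: none (0 points).
  x = 10: rhs = 6, matching y values: none (0 points).
  x = 11: rhs = 14, matching y values: none (0 points).
  x = 12: rhs = 3, matching y values: none (0 points).
  x = 13: rhs = 13, matching y values: 8, 9 (2 points).
  x = 14: rhs = 16, matching y values: 4, 13 (2 points).
  x = 15: rhs = 1, matching y values: 1, 16 (2 points).
  x = 16: rhs = 8, matching y values: 5, 12 (2 points).
Total affine count: 17.
Full point count |E(F_17)| = 17 + 1 = 18.
Hasse bound: |18 − (17+1)| = |0| = 0 ≤ 2√17 ≈ 8.2462 ✓.


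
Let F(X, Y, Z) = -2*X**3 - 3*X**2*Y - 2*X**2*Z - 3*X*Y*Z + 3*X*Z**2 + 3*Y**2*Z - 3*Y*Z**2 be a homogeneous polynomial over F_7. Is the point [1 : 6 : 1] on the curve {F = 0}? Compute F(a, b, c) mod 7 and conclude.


F(1,6,1) ≡ 4 (mod 7); P is NOT on the curve.

Evaluate F(1, 6, 1) term-by-term (mod 7).
  -2*X**3 ↦ -2·1·1·1 = -2
  -3*X**2*Y ↦ -3·1·6·1 = -18
  -2*X**2*Z ↦ -2·1·1·1 = -2
  -3*X*Y*Z ↦ -3·1·6·1 = -18
  3*X*Z**2 ↦ 3·1·1·1 = 3
  3*Y**2*Z ↦ 3·1·36·1 = 108
  -3*Y*Z**2 ↦ -3·1·6·1 = -18
Sum: F(1, 6, 1) = (-2) + (-18) + (-2) + (-18) + (3) + (108) + (-18) = 53.
Reducing mod 7: 53 ≡ 4 (mod 7).
Since F(a, b, c) ≡ 4 ≠ 0 (mod 7), P does NOT lie on the curve.


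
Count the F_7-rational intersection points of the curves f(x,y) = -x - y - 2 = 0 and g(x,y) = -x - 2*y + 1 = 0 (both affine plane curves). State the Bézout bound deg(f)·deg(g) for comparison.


Common zeros: {(2, 3)}; count = 1; Bézout bound = 1.

deg(f) = 1, deg(g) = 1, so Bézout bound = 1.
Scan x ∈ F_7. For each x, list the y ∈ F_7 with f(x, y) ≡ 0 and those with g(x, y) ≡ 0 (mod 7); the common zeros in that column are the intersection.
  x = 0: f ≡ 0 at y ∈ {5}; g ≡ 0 at y ∈ {4}; common: ∅.
  x = 1: f ≡ 0 at y ∈ {4}; g ≡ 0 at y ∈ {0}; common: ∅.
  x = 2: f ≡ 0 at y ∈ {3}; g ≡ 0 at y ∈ {3}; common: {3}.
  x = 3: f ≡ 0 at y ∈ {2}; g ≡ 0 at y ∈ {6}; common: ∅.
  x = 4: f ≡ 0 at y ∈ {1}; g ≡ 0 at y ∈ {2}; common: ∅.
  x = 5: f ≡ 0 at y ∈ {0}; g ≡ 0 at y ∈ {5}; common: ∅.
  x = 6: f ≡ 0 at y ∈ {6}; g ≡ 0 at y ∈ {1}; common: ∅.
Collecting: common zeros = {(2, 3)}, so the count is 1.
Comparison with the Bézout bound: 1 ≤ 1 = deg(f)·deg(g), as expected for curves with no common component (the bound is attained).


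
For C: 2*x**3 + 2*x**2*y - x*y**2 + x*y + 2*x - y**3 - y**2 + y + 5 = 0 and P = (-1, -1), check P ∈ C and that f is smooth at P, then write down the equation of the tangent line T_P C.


Tangent line at P: 10*x - y + 9 = 0.

Step 1: f(-1, -1) = 0, so P lies on C.
Step 2: partial derivatives
  f_x(x, y) = 6*x**2 + 4*x*y - y**2 + y + 2, f_y(x, y) = 2*x**2 - 2*x*y + x - 3*y**2 - 2*y + 1.
  f_x(P) = 10, f_y(P) = -1 (gradient nonzero, so P is smooth).
Step 3: tangent line at P: 10·(x − -1) + -1·(y − -1) = 0.
Expanding: 10*x - y + 9 = 0.


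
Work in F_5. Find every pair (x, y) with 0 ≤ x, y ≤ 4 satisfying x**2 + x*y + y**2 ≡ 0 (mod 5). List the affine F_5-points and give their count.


Affine F_5-points: {(0, 0)}; count = 1.

For each of the 25 pairs (x, y) ∈ F_5², evaluate f(x, y) mod 5. Record the zeros.
  x = 0: [0↦0, 1↦1, 2↦4, 3↦4, 4↦1]  zeros at y ∈ {0}
  x = 1: [0↦1, 1↦3, 2↦2, 3↦3, 4↦1]  zeros at y ∈ ∅
  x = 2: [0↦4, 1↦2, 2↦2, 3↦4, 4↦3]  zeros at y ∈ ∅
  x = 3: [0↦4, 1↦3, 2↦4, 3↦2, 4↦2]  zeros at y ∈ ∅
  x = 4: [0↦1, 1↦1, 2↦3, 3↦2, 4↦3]  zeros at y ∈ ∅
Collecting zeros: affine points = {(0, 0)}.
Total count |C(F_5)_aff| = 1.


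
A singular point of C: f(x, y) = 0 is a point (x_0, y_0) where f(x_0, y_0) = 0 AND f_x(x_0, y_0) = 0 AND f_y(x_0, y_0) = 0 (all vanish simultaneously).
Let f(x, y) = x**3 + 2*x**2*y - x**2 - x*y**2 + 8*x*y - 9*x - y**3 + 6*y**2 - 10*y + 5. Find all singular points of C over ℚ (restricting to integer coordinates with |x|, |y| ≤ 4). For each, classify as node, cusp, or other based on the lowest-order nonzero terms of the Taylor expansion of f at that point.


Singular points: {(-1, 2)}; classification: cusp.

Compute partial derivatives:
  f_x = 3*x**2 + 4*x*y - 2*x - y**2 + 8*y - 9.
  f_y = 2*x**2 - 2*x*y + 8*x - 3*y**2 + 12*y - 10.
Scan x_0 ∈ {−4, ..., 4}. For each x_0, f_y(x_0, y) is a polynomial in y; find its integer roots y ∈ {−4, ..., 4}, then test f_x and f at those candidates.
  x = -4: f_y(-4, y) = -3*y**2 + 20*y - 10; no integer root y with |y| ≤ 4.
  x = -3: f_y(-3, y) = -3*y**2 + 18*y - 16; no integer root y with |y| ≤ 4.
  x = -2: f_y(-2, y) = -3*y**2 + 16*y - 18; no integer root y with |y| ≤ 4.
  x = -1: f_y(-1, y) = -3*y**2 + 14*y - 16; vanishes at y ∈ {2}. (-1, 2): f_x = 0, f = 0 — SINGULAR.
  x = 0: f_y(0, y) = -3*y**2 + 12*y - 10; no integer root y with |y| ≤ 4.
  x = 1: f_y(1, y) = -3*y**2 + 10*y; vanishes at y ∈ {0}. (1, 0): f_x = -8 ≠ 0.
  x = 2: f_y(2, y) = -3*y**2 + 8*y + 14; no integer root y with |y| ≤ 4.
  x = 3: f_y(3, y) = -3*y**2 + 6*y + 32; no integer root y with |y| ≤ 4.
  x = 4: f_y(4, y) = -3*y**2 + 4*y + 54; no integer root y with |y| ≤ 4.
Only singular point on the grid: (-1, 2).
Classify: substitute x = -1 + u, y = 2 + v and expand: f = u**3 + 2*u**2*v - u*v**2 - v**3 + v**2.
No constant or linear terms (consistent with a singular point). Quadratic part: v**2. Cubic part: u**3 + 2*u**2*v - u*v**2 - v**3.
The quadratic part v**2 is a perfect square, so there is a single (double) tangent line v = 0, i.e. y = 2. Restricting the cubic part to that line (v = 0) leaves u**3 ≠ 0, so f is not divisible by v and the branch is v² ≈ -u**3 to lowest order — this is a cusp.
Classification: cusp.


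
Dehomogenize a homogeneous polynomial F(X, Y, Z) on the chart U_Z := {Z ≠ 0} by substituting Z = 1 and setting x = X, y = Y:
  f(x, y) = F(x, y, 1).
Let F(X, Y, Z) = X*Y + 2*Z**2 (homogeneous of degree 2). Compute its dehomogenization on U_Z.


f(x, y) = x*y + 2

On U_Z we set Z = 1. Each monomial c·X^i·Y^j·Z^k in F becomes c·x^i·y^j·1^k = c·x^i·y^j.
Substituting Z = 1: F(X, Y, 1) = x*y + 2.
Note: deg(f) ≤ deg(F) = 2; strict inequality happens when F is divisible by Z (lost terms).


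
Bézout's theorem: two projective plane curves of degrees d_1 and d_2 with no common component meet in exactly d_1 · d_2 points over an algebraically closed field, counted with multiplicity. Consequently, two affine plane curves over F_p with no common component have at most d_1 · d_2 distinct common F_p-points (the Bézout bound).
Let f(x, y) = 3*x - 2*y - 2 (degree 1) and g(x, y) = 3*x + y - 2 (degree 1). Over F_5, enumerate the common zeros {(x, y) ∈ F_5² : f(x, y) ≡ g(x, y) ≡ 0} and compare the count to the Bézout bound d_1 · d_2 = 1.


Common zeros: {(4, 0)}; count = 1; Bézout bound = 1.

deg(f) = 1, deg(g) = 1, so Bézout bound = 1.
Scan x ∈ F_5. For each x, list the y ∈ F_5 with f(x, y) ≡ 0 and those with g(x, y) ≡ 0 (mod 5); the common zeros in that column are the intersection.
  x = 0: f ≡ 0 at y ∈ {4}; g ≡ 0 at y ∈ {2}; common: ∅.
  x = 1: f ≡ 0 at y ∈ {3}; g ≡ 0 at y ∈ {4}; common: ∅.
  x = 2: f ≡ 0 at y ∈ {2}; g ≡ 0 at y ∈ {1}; common: ∅.
  x = 3: f ≡ 0 at y ∈ {1}; g ≡ 0 at y ∈ {3}; common: ∅.
  x = 4: f ≡ 0 at y ∈ {0}; g ≡ 0 at y ∈ {0}; common: {0}.
Collecting: common zeros = {(4, 0)}, so the count is 1.
Comparison with the Bézout bound: 1 ≤ 1 = deg(f)·deg(g), as expected for curves with no common component (the bound is attained).


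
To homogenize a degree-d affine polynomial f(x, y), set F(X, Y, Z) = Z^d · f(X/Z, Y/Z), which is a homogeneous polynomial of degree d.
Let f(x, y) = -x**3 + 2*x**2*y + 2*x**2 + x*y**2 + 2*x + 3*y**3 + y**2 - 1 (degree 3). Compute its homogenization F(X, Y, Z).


F(X, Y, Z) = -X**3 + 2*X**2*Y + 2*X**2*Z + X*Y**2 + 2*X*Z**2 + 3*Y**3 + Y**2*Z - Z**3

deg(f) = 3.
Substitute x = X/Z, y = Y/Z into f, then multiply by Z^3.
  monomial -1·x^3·y^0 ↦ -1·X^3·Y^0·Z^0.
  monomial 2·x^2·y^1 ↦ 2·X^2·Y^1·Z^0.
  monomial 2·x^2·y^0 ↦ 2·X^2·Y^0·Z^1.
  monomial 1·x^1·y^2 ↦ 1·X^1·Y^2·Z^0.
  monomial 2·x^1·y^0 ↦ 2·X^1·Y^0·Z^2.
  monomial 3·x^0·y^3 ↦ 3·X^0·Y^3·Z^0.
  monomial 1·x^0·y^2 ↦ 1·X^0·Y^2·Z^1.
  monomial -1·x^0·y^0 ↦ -1·X^0·Y^0·Z^3.
Collecting: F(X, Y, Z) = -X**3 + 2*X**2*Y + 2*X**2*Z + X*Y**2 + 2*X*Z**2 + 3*Y**3 + Y**2*Z - Z**3.


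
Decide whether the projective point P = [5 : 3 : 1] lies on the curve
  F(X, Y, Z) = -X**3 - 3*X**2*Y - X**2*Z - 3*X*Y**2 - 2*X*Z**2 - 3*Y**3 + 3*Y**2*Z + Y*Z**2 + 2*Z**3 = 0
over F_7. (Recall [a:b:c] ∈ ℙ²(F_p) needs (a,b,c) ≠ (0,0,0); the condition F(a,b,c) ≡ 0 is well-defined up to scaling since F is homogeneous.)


F(5,3,1) ≡ 5 (mod 7); P is NOT on the curve.

Evaluate F(5, 3, 1) term-by-term (mod 7).
  -X**3 ↦ -1·125·1·1 = -125
  -3*X**2*Y ↦ -3·25·3·1 = -225
  -X**2*Z ↦ -1·25·1·1 = -25
  -3*X*Y**2 ↦ -3·5·9·1 = -135
  -2*X*Z**2 ↦ -2·5·1·1 = -10
  -3*Y**3 ↦ -3·1·27·1 = -81
  3*Y**2*Z ↦ 3·1·9·1 = 27
  Y*Z**2 ↦ 1·1·3·1 = 3
  2*Z**3 ↦ 2·1·1·1 = 2
Sum: F(5, 3, 1) = (-125) + (-225) + (-25) + (-135) + (-10) + (-81) + (27) + (3) + (2) = -569.
Reducing mod 7: -569 ≡ 5 (mod 7).
Since F(a, b, c) ≡ 5 ≠ 0 (mod 7), P does NOT lie on the curve.


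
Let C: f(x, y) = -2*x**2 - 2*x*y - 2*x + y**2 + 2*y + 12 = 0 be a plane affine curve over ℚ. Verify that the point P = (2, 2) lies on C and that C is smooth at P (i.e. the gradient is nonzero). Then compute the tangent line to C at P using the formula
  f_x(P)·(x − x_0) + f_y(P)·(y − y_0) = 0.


Tangent line at P: -14*x + 2*y + 24 = 0.

Step 1: f(2, 2) = 0, so P lies on C.
Step 2: partial derivatives
  f_x(x, y) = -4*x - 2*y - 2, f_y(x, y) = -2*x + 2*y + 2.
  f_x(P) = -14, f_y(P) = 2 (gradient nonzero, so P is smooth).
Step 3: tangent line at P: -14·(x − 2) + 2·(y − 2) = 0.
Expanding: -14*x + 2*y + 24 = 0.


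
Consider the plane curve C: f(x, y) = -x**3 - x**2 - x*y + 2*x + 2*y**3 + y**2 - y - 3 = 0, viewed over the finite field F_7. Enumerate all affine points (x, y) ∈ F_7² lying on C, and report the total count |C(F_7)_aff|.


Affine F_7-points: {(1, 4), (3, 2), (4, 1), (4, 4), (4, 5), (5, 3)}; count = 6.

For each of the 49 pairs (x, y) ∈ F_7², evaluate f(x, y) mod 7. Record the zeros.
  x = 0: [0↦4, 1↦6, 2↦1, 3↦1, 4↦4, 5↦1, 6↦4]  zeros at y ∈ ∅
  x = 1: [0↦4, 1↦5, 2↦6, 3↦5, 4↦0, 5↦3, 6↦5]  zeros at y ∈ {4}
  x = 2: [0↦3, 1↦3, 2↦3, 3↦1, 4↦2, 5↦4, 6↦5]  zeros at y ∈ ∅
  x = 3: [0↦2, 1↦1, 2↦0, 3↦4, 4↦4, 5↦5, 6↦5]  zeros at y ∈ {2}
  x = 4: [0↦2, 1↦0, 2↦5, 3↦1, 4↦0, 5↦0, 6↦6]  zeros at y ∈ {1, 4, 5}
  x = 5: [0↦4, 1↦1, 2↦5, 3↦0, 4↦5, 5↦4, 6↦2]  zeros at y ∈ {3}
  x = 6: [0↦2, 1↦5, 2↦1, 3↦2, 4↦6, 5↦4, 6↦1]  zeros at y ∈ ∅
Collecting zeros: affine points = {(1, 4), (3, 2), (4, 1), (4, 4), (4, 5), (5, 3)}.
Total count |C(F_7)_aff| = 6.


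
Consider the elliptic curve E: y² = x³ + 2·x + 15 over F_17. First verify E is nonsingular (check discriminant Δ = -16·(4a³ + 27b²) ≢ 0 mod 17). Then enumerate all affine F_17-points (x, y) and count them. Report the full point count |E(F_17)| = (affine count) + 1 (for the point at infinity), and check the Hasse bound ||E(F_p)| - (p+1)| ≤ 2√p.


Affine points = {(0, 7), (0, 10), (1, 1), (1, 16), (4, 6), (4, 11), (7, 7), (7, 10), (8, 4), (8, 13), (10, 7), (10, 10), (11, 5), (11, 12), (12, 4), (12, 13), (14, 4), (14, 13)}; affine count = 18; |E(F_17)| = 19.

Discriminant check: Δ ∝ 4a³ + 27b² = 4·2³ + 27·15² = 4·8 + 27·225 ≡ 4 (mod 17). Nonzero ⇒ E is nonsingular.
For each x ∈ F_17, compute rhs = x³ + 2·x + 15 mod 17, then count y ∈ F_17 with y² ≡ rhs.
  x = 0: rhs = 15, matching y values: 7, 10 (2 points).
  x = 1: rhs = 1, matching y values: 1, 16 (2 points).
  x = 2: rhs = 10, matching y values: none (0 points).
  x = 3: rhs = 14, matching y values: none (0 points).
  x = 4: rhs = 2, matching y values: 6, 11 (2 points).
  x = 5: rhs = 14, matching y values: none (0 points).
  x = 6: rhs = 5, matching y values: none (0 points).
  x = 7: rhs = 15, matching y values: 7, 10 (2 points).
  x = 8: rhs = 16, matching y values: 4, 13 (2 points).
  x = 9: rhs = 14, matching y values: none (0 points).
  x = 10: rhs = 15, matching y values: 7, 10 (2 points).
  x = 11: rhs = 8, matching y values: 5, 12 (2 points).
  x = 12: rhs = 16, matching y values: 4, 13 (2 points).
  x = 13: rhs = 11, matching y values: none (0 points).
  x = 14: rhs = 16, matching y values: 4, 13 (2 points).
  x = 15: rhs = 3, matching y values: none (0 points).
  x = 16: rhs = 12, matching y values: none (0 points).
Total affine count: 18.
Full point count |E(F_17)| = 18 + 1 = 19.
Hasse bound: |19 − (17+1)| = |1| = 1 ≤ 2√17 ≈ 8.2462 ✓.


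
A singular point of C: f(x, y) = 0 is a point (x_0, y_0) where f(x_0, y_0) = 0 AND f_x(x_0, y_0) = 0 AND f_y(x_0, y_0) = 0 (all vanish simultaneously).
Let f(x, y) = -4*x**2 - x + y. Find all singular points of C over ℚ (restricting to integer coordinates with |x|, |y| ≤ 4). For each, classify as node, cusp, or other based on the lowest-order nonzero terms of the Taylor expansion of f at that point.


No singular points in the scanned grid; C is smooth there.

Compute partial derivatives:
  f_x = -8*x - 1.
  f_y = 1.
f_y = 1 is a nonzero constant, so f_y never vanishes: no point (x, y) can satisfy f = f_x = f_y = 0. In particular no (x, y) ∈ {−4, ..., 4}² is singular; the curve is smooth.


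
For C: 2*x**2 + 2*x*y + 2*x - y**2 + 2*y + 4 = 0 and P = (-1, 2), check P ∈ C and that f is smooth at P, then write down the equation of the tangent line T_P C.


Tangent line at P: 2*x - 4*y + 10 = 0.

Step 1: f(-1, 2) = 0, so P lies on C.
Step 2: partial derivatives
  f_x(x, y) = 4*x + 2*y + 2, f_y(x, y) = 2*x - 2*y + 2.
  f_x(P) = 2, f_y(P) = -4 (gradient nonzero, so P is smooth).
Step 3: tangent line at P: 2·(x − -1) + -4·(y − 2) = 0.
Expanding: 2*x - 4*y + 10 = 0.


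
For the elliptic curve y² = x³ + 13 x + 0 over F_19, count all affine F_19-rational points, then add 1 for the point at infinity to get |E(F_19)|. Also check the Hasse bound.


Affine points = {(0, 0), (3, 3), (3, 16), (5, 0), (6, 3), (6, 16), (7, 4), (7, 15), (10, 3), (10, 16), (11, 7), (11, 12), (14, 0), (15, 6), (15, 13), (17, 2), (17, 17), (18, 9), (18, 10)}; affine count = 19; |E(F_19)| = 20.

Discriminant check: Δ ∝ 4a³ + 27b² = 4·13³ + 27·0² = 4·2197 + 27·0 ≡ 10 (mod 19). Nonzero ⇒ E is nonsingular.
For each x ∈ F_19, compute rhs = x³ + 13·x + 0 mod 19, then count y ∈ F_19 with y² ≡ rhs.
  x = 0: rhs = 0, matching y values: 0 (1 points).
  x = 1: rhs = 14, matching y values: none (0 points).
  x = 2: rhs = 15, matching y values: none (0 points).
  x = 3: rhs = 9, matching y values: 3, 16 (2 points).
  x = 4: rhs = 2, matching y values: none (0 points).
  x = 5: rhs = 0, matching y values: 0 (1 points).
  x = 6: rhs = 9, matching y values: 3, 16 (2 points).
  x = 7: rhs = 16, matching y values: 4, 15 (2 points).
  x = 8: rhs = 8, matching y values: none (0 points).
  x = 9: rhs = 10, matching y values: none (0 points).
  x = 10: rhs = 9, matching y values: 3, 16 (2 points).
  x = 11: rhs = 11, matching y values: 7, 12 (2 points).
  x = 12: rhs = 3, matching y values: none (0 points).
  x = 13: rhs = 10, matching y values: none (0 points).
  x = 14: rhs = 0, matching y values: 0 (1 points).
  x = 15: rhs = 17, matching y values: 6, 13 (2 points).
  x = 16: rhs = 10, matching y values: none (0 points).
  x = 17: rhs = 4, matching y values: 2, 17 (2 points).
  x = 18: rhs = 5, matching y values: 9, 10 (2 points).
Total affine count: 19.
Full point count |E(F_19)| = 19 + 1 = 20.
Hasse bound: |20 − (19+1)| = |0| = 0 ≤ 2√19 ≈ 8.7178 ✓.


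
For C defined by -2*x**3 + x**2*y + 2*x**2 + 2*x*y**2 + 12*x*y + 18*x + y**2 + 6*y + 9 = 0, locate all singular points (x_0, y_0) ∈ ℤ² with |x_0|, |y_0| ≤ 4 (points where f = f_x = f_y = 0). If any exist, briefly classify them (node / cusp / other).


Singular points: {(0, -3)}; classification: node.

Compute partial derivatives:
  f_x = -6*x**2 + 2*x*y + 4*x + 2*y**2 + 12*y + 18.
  f_y = x**2 + 4*x*y + 12*x + 2*y + 6.
Scan x_0 ∈ {−4, ..., 4}. For each x_0, f_y(x_0, y) is a polynomial in y; find its integer roots y ∈ {−4, ..., 4}, then test f_x and f at those candidates.
  x = -4: f_y(-4, y) = -14*y - 26; no integer root y with |y| ≤ 4.
  x = -3: f_y(-3, y) = -10*y - 21; no integer root y with |y| ≤ 4.
  x = -2: f_y(-2, y) = -6*y - 14; no integer root y with |y| ≤ 4.
  x = -1: f_y(-1, y) = -2*y - 5; no integer root y with |y| ≤ 4.
  x = 0: f_y(0, y) = 2*y + 6; vanishes at y ∈ {-3}. (0, -3): f_x = 0, f = 0 — SINGULAR.
  x = 1: f_y(1, y) = 6*y + 19; no integer root y with |y| ≤ 4.
  x = 2: f_y(2, y) = 10*y + 34; no integer root y with |y| ≤ 4.
  x = 3: f_y(3, y) = 14*y + 51; no integer root y with |y| ≤ 4.
  x = 4: f_y(4, y) = 18*y + 70; no integer root y with |y| ≤ 4.
Only singular point on the grid: (0, -3).
Classify: substitute x = 0 + u, y = -3 + v and expand: f = -2*u**3 + u**2*v - u**2 + 2*u*v**2 + v**2.
No constant or linear terms (consistent with a singular point). Quadratic part: -u**2 + v**2. Cubic part: -2*u**3 + u**2*v + 2*u*v**2.
The quadratic part v**2 - u**2 = (v − u)(v + u) splits into two distinct linear factors, so there are two distinct tangent lines y − -3 = ±(x − 0) — this is a node (ordinary double point).
Classification: node.


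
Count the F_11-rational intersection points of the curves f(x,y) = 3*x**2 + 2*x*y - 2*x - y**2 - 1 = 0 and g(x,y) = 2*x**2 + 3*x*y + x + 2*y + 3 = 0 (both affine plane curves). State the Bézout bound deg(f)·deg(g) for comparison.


Common zeros: ∅; count = 0; Bézout bound = 4.

deg(f) = 2, deg(g) = 2, so Bézout bound = 4.
Scan x ∈ F_11. For each x, list the y ∈ F_11 with f(x, y) ≡ 0 and those with g(x, y) ≡ 0 (mod 11); the common zeros in that column are the intersection.
  x = 0: f ≡ 0 at y ∈ ∅; g ≡ 0 at y ∈ {4}; common: ∅.
  x = 1: f ≡ 0 at y ∈ {0, 2}; g ≡ 0 at y ∈ {1}; common: ∅.
  x = 2: f ≡ 0 at y ∈ {2}; g ≡ 0 at y ∈ {8}; common: ∅.
  x = 3: f ≡ 0 at y ∈ ∅; g ≡ 0 at y ∈ ∅; common: ∅.
  x = 4: f ≡ 0 at y ∈ {4}; g ≡ 0 at y ∈ {9}; common: ∅.
  x = 5: f ≡ 0 at y ∈ {4, 6}; g ≡ 0 at y ∈ {5}; common: ∅.
  x = 6: f ≡ 0 at y ∈ ∅; g ≡ 0 at y ∈ {2}; common: ∅.
  x = 7: f ≡ 0 at y ∈ {0, 3}; g ≡ 0 at y ∈ {2}; common: ∅.
  x = 8: f ≡ 0 at y ∈ ∅; g ≡ 0 at y ∈ {1}; common: ∅.
  x = 9: f ≡ 0 at y ∈ ∅; g ≡ 0 at y ∈ {5}; common: ∅.
  x = 10: f ≡ 0 at y ∈ {3, 6}; g ≡ 0 at y ∈ {4}; common: ∅.
Collecting: common zeros = ∅, so the count is 0.
Comparison with the Bézout bound: 0 ≤ 4 = deg(f)·deg(g), as expected for curves with no common component (the affine F_11-count falls short of the bound because intersections may lie at infinity, over extension fields, or carry multiplicity).


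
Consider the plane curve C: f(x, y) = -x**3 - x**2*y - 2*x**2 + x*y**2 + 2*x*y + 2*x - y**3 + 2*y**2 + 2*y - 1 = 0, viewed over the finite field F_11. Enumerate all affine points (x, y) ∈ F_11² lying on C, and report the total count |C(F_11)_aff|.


Affine F_11-points: {(0, 5), (0, 9), (0, 10), (2, 8), (3, 10), (6, 2), (7, 3), (7, 7), (7, 10)}; count = 9.

For each of the 121 pairs (x, y) ∈ F_11², evaluate f(x, y) mod 11. Record the zeros.
  x = 0: [0↦10, 1↦2, 2↦3, 3↦7, 4↦8, 5↦0, 6↦10, 7↦10, 8↦5, 9↦0, 10↦0]  zeros at y ∈ {5, 9, 10}
  x = 1: [0↦9, 1↦3, 2↦8, 3↦7, 4↦5, 5↦7, 6↦7, 7↦10, 8↦10, 9↦1, 10↦10]  zeros at y ∈ ∅
  x = 2: [0↦9, 1↦3, 2↦10, 3↦2, 4↦6, 5↦5, 6↦4, 7↦8, 8↦0, 9↦7, 10↦1]  zeros at y ∈ {8}
  x = 3: [0↦4, 1↦7, 2↦3, 3↦8, 4↦5, 5↦10, 6↦6, 7↦9, 8↦2, 9↦1, 10↦0]  zeros at y ∈ {10}
  x = 4: [0↦10, 1↦9, 2↦3, 3↦8, 4↦7, 5↦5, 6↦7, 7↦7, 8↦10, 9↦10, 10↦1]  zeros at y ∈ ∅
  x = 5: [0↦10, 1↦3, 2↦4, 3↦7, 4↦6, 5↦6, 6↦1, 7↦7, 8↦7, 9↦6, 10↦9]  zeros at y ∈ ∅
  x = 6: [0↦9, 1↦5, 2↦0, 3↦10, 4↦7, 5↦7, 6↦4, 7↦3, 8↦9, 9↦5, 10↦7]  zeros at y ∈ {2}
  x = 7: [0↦1, 1↦9, 2↦7, 3↦0, 4↦4, 5↦2, 6↦10, 7↦0, 8↦10, 9↦1, 10↦0]  zeros at y ∈ {3, 7, 10}
  x = 8: [0↦2, 1↦9, 2↦8, 3↦4, 4↦2, 5↦7, 6↦2, 7↦3, 8↦4, 9↦10, 10↦4]  zeros at y ∈ ∅
  x = 9: [0↦6, 1↦10, 2↦8, 3↦5, 4↦6, 5↦5, 6↦7, 7↦6, 8↦7, 9↦4, 10↦2]  zeros at y ∈ ∅
  x = 10: [0↦7, 1↦6, 2↦1, 3↦8, 4↦10, 5↦1, 6↦8, 7↦3, 8↦2, 9↦10, 10↦10]  zeros at y ∈ ∅
Collecting zeros: affine points = {(0, 5), (0, 9), (0, 10), (2, 8), (3, 10), (6, 2), (7, 3), (7, 7), (7, 10)}.
Total count |C(F_11)_aff| = 9.


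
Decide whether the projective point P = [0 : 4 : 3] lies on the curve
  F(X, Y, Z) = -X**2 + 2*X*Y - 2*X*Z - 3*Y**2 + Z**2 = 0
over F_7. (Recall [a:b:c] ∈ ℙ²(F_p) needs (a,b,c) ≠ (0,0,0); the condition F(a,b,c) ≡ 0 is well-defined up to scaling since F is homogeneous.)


F(0,4,3) ≡ 3 (mod 7); P is NOT on the curve.

Evaluate F(0, 4, 3) term-by-term (mod 7).
  -X**2 ↦ -1·0·1·1 = 0
  2*X*Y ↦ 2·0·4·1 = 0
  -2*X*Z ↦ -2·0·1·3 = 0
  -3*Y**2 ↦ -3·1·16·1 = -48
  Z**2 ↦ 1·1·1·9 = 9
Sum: F(0, 4, 3) = (0) + (0) + (0) + (-48) + (9) = -39.
Reducing mod 7: -39 ≡ 3 (mod 7).
Since F(a, b, c) ≡ 3 ≠ 0 (mod 7), P does NOT lie on the curve.


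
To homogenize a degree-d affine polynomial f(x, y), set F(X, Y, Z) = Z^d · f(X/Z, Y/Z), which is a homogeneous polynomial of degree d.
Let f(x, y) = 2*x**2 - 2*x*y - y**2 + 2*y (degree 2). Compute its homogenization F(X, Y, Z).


F(X, Y, Z) = 2*X**2 - 2*X*Y - Y**2 + 2*Y*Z

deg(f) = 2.
Substitute x = X/Z, y = Y/Z into f, then multiply by Z^2.
  monomial 2·x^2·y^0 ↦ 2·X^2·Y^0·Z^0.
  monomial -2·x^1·y^1 ↦ -2·X^1·Y^1·Z^0.
  monomial -1·x^0·y^2 ↦ -1·X^0·Y^2·Z^0.
  monomial 2·x^0·y^1 ↦ 2·X^0·Y^1·Z^1.
Collecting: F(X, Y, Z) = 2*X**2 - 2*X*Y - Y**2 + 2*Y*Z.


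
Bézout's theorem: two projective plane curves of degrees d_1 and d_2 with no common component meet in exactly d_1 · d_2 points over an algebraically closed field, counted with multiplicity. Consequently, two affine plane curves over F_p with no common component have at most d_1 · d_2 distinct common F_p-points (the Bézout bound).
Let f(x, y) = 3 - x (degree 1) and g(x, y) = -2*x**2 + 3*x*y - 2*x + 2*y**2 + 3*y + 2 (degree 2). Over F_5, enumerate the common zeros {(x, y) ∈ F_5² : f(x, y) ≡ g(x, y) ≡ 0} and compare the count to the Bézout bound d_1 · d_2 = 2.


Common zeros: {(3, 2)}; count = 1; Bézout bound = 2.

deg(f) = 1, deg(g) = 2, so Bézout bound = 2.
Scan x ∈ F_5. For each x, list the y ∈ F_5 with f(x, y) ≡ 0 and those with g(x, y) ≡ 0 (mod 5); the common zeros in that column are the intersection.
  x = 0: f ≡ 0 at y ∈ ∅; g ≡ 0 at y ∈ ∅; common: ∅.
  x = 1: f ≡ 0 at y ∈ ∅; g ≡ 0 at y ∈ ∅; common: ∅.
  x = 2: f ≡ 0 at y ∈ ∅; g ≡ 0 at y ∈ {0, 3}; common: ∅.
  x = 3: f ≡ 0 at y ∈ {0, 1, 2, 3, 4}; g ≡ 0 at y ∈ {2}; common: {2}.
  x = 4: f ≡ 0 at y ∈ ∅; g ≡ 0 at y ∈ {2, 3}; common: ∅.
Collecting: common zeros = {(3, 2)}, so the count is 1.
Comparison with the Bézout bound: 1 ≤ 2 = deg(f)·deg(g), as expected for curves with no common component (the affine F_5-count falls short of the bound because intersections may lie at infinity, over extension fields, or carry multiplicity).


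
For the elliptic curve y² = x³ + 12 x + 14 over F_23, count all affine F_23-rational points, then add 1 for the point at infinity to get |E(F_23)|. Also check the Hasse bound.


Affine points = {(1, 2), (1, 21), (2, 0), (3, 10), (3, 13), (6, 7), (6, 16), (7, 2), (7, 21), (8, 1), (8, 22), (9, 0), (12, 0), (15, 2), (15, 21), (16, 1), (16, 22), (17, 5), (17, 18), (18, 6), (18, 17), (22, 1), (22, 22)}; affine count = 23; |E(F_23)| = 24.

Discriminant check: Δ ∝ 4a³ + 27b² = 4·12³ + 27·14² = 4·1728 + 27·196 ≡ 14 (mod 23). Nonzero ⇒ E is nonsingular.
For each x ∈ F_23, compute rhs = x³ + 12·x + 14 mod 23, then count y ∈ F_23 with y² ≡ rhs.
  x = 0: rhs = 14, matching y values: none (0 points).
  x = 1: rhs = 4, matching y values: 2, 21 (2 points).
  x = 2: rhs = 0, matching y values: 0 (1 points).
  x = 3: rhs = 8, matching y values: 10, 13 (2 points).
  x = 4: rhs = 11, matching y values: none (0 points).
  x = 5: rhs = 15, matching y values: none (0 points).
  x = 6: rhs = 3, matching y values: 7, 16 (2 points).
  x = 7: rhs = 4, matching y values: 2, 21 (2 points).
  x = 8: rhs = 1, matching y values: 1, 22 (2 points).
  x = 9: rhs = 0, matching y values: 0 (1 points).
  x = 10: rhs = 7, matching y values: none (0 points).
  x = 11: rhs = 5, matching y values: none (0 points).
  x = 12: rhs = 0, matching y values: 0 (1 points).
  x = 13: rhs = 21, matching y values: none (0 points).
  x = 14: rhs = 5, matching y values: none (0 points).
  x = 15: rhs = 4, matching y values: 2, 21 (2 points).
  x = 16: rhs = 1, matching y values: 1, 22 (2 points).
  x = 17: rhs = 2, matching y values: 5, 18 (2 points).
  x = 18: rhs = 13, matching y values: 6, 17 (2 points).
  x = 19: rhs = 17, matching y values: none (0 points).
  x = 20: rhs = 20, matching y values: none (0 points).
  x = 21: rhs = 5, matching y values: none (0 points).
  x = 22: rhs = 1, matching y values: 1, 22 (2 points).
Total affine count: 23.
Full point count |E(F_23)| = 23 + 1 = 24.
Hasse bound: |24 − (23+1)| = |0| = 0 ≤ 2√23 ≈ 9.5917 ✓.


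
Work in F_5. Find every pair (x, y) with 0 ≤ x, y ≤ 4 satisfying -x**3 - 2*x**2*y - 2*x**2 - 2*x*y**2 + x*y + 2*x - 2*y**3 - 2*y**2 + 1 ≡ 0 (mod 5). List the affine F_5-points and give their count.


Affine F_5-points: {(1, 0), (2, 1), (4, 3)}; count = 3.

For each of the 25 pairs (x, y) ∈ F_5², evaluate f(x, y) mod 5. Record the zeros.
  x = 0: [0↦1, 1↦2, 2↦2, 3↦4, 4↦1]  zeros at y ∈ ∅
  x = 1: [0↦0, 1↦3, 2↦1, 3↦2, 4↦4]  zeros at y ∈ {0}
  x = 2: [0↦4, 1↦0, 2↦2, 3↦3, 4↦1]  zeros at y ∈ {1}
  x = 3: [0↦2, 1↦2, 2↦4, 3↦1, 4↦1]  zeros at y ∈ ∅
  x = 4: [0↦3, 1↦3, 2↦1, 3↦0, 4↦3]  zeros at y ∈ {3}
Collecting zeros: affine points = {(1, 0), (2, 1), (4, 3)}.
Total count |C(F_5)_aff| = 3.


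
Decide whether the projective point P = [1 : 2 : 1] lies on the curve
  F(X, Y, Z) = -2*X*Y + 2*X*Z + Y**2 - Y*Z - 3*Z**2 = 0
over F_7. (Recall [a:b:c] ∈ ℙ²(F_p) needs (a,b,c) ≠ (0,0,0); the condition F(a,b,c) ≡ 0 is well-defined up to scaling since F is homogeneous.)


F(1,2,1) ≡ 4 (mod 7); P is NOT on the curve.

Evaluate F(1, 2, 1) term-by-term (mod 7).
  -2*X*Y ↦ -2·1·2·1 = -4
  2*X*Z ↦ 2·1·1·1 = 2
  Y**2 ↦ 1·1·4·1 = 4
  -Y*Z ↦ -1·1·2·1 = -2
  -3*Z**2 ↦ -3·1·1·1 = -3
Sum: F(1, 2, 1) = (-4) + (2) + (4) + (-2) + (-3) = -3.
Reducing mod 7: -3 ≡ 4 (mod 7).
Since F(a, b, c) ≡ 4 ≠ 0 (mod 7), P does NOT lie on the curve.


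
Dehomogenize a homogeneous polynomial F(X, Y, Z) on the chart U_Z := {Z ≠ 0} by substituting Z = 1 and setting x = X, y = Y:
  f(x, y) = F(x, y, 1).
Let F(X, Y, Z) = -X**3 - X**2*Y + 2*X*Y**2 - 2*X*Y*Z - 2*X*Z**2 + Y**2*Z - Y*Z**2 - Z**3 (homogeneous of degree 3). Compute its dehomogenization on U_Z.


f(x, y) = -x**3 - x**2*y + 2*x*y**2 - 2*x*y - 2*x + y**2 - y - 1

On U_Z we set Z = 1. Each monomial c·X^i·Y^j·Z^k in F becomes c·x^i·y^j·1^k = c·x^i·y^j.
Substituting Z = 1: F(X, Y, 1) = -x**3 - x**2*y + 2*x*y**2 - 2*x*y - 2*x + y**2 - y - 1.
Note: deg(f) ≤ deg(F) = 3; strict inequality happens when F is divisible by Z (lost terms).


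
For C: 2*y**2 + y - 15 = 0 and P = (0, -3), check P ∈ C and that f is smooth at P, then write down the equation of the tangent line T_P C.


Tangent line at P: -11*y - 33 = 0.

Step 1: f(0, -3) = 0, so P lies on C.
Step 2: partial derivatives
  f_x(x, y) = 0, f_y(x, y) = 4*y + 1.
  f_x(P) = 0, f_y(P) = -11 (gradient nonzero, so P is smooth).
Step 3: tangent line at P: 0·(x − 0) + -11·(y − -3) = 0.
Expanding: -11*y - 33 = 0.


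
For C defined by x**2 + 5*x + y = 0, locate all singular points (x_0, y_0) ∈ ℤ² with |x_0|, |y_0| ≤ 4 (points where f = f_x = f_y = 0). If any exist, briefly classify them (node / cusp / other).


No singular points in the scanned grid; C is smooth there.

Compute partial derivatives:
  f_x = 2*x + 5.
  f_y = 1.
f_y = 1 is a nonzero constant, so f_y never vanishes: no point (x, y) can satisfy f = f_x = f_y = 0. In particular no (x, y) ∈ {−4, ..., 4}² is singular; the curve is smooth.


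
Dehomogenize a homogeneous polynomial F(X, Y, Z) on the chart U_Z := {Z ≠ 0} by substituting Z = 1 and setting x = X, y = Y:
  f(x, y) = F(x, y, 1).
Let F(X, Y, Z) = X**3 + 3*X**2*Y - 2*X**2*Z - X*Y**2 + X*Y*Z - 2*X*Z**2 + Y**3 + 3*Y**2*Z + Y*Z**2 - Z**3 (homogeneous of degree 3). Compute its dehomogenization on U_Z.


f(x, y) = x**3 + 3*x**2*y - 2*x**2 - x*y**2 + x*y - 2*x + y**3 + 3*y**2 + y - 1

On U_Z we set Z = 1. Each monomial c·X^i·Y^j·Z^k in F becomes c·x^i·y^j·1^k = c·x^i·y^j.
Substituting Z = 1: F(X, Y, 1) = x**3 + 3*x**2*y - 2*x**2 - x*y**2 + x*y - 2*x + y**3 + 3*y**2 + y - 1.
Note: deg(f) ≤ deg(F) = 3; strict inequality happens when F is divisible by Z (lost terms).


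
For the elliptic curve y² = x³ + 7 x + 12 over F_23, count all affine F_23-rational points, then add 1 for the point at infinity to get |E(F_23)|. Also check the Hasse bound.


Affine points = {(0, 9), (0, 14), (4, 9), (4, 14), (7, 6), (7, 17), (10, 1), (10, 22), (13, 0), (14, 5), (14, 18), (18, 6), (18, 17), (19, 9), (19, 14), (21, 6), (21, 17), (22, 2), (22, 21)}; affine count = 19; |E(F_23)| = 20.

Discriminant check: Δ ∝ 4a³ + 27b² = 4·7³ + 27·12² = 4·343 + 27·144 ≡ 16 (mod 23). Nonzero ⇒ E is nonsingular.
For each x ∈ F_23, compute rhs = x³ + 7·x + 12 mod 23, then count y ∈ F_23 with y² ≡ rhs.
  x = 0: rhs = 12, matching y values: 9, 14 (2 points).
  x = 1: rhs = 20, matching y values: none (0 points).
  x = 2: rhs = 11, matching y values: none (0 points).
  x = 3: rhs = 14, matching y values: none (0 points).
  x = 4: rhs = 12, matching y values: 9, 14 (2 points).
  x = 5: rhs = 11, matching y values: none (0 points).
  x = 6: rhs = 17, matching y values: none (0 points).
  x = 7: rhs = 13, matching y values: 6, 17 (2 points).
  x = 8: rhs = 5, matching y values: none (0 points).
  x = 9: rhs = 22, matching y values: none (0 points).
  x = 10: rhs = 1, matching y values: 1, 22 (2 points).
  x = 11: rhs = 17, matching y values: none (0 points).
  x = 12: rhs = 7, matching y values: none (0 points).
  x = 13: rhs = 0, matching y values: 0 (1 points).
  x = 14: rhs = 2, matching y values: 5, 18 (2 points).
  x = 15: rhs = 19, matching y values: none (0 points).
  x = 16: rhs = 11, matching y values: none (0 points).
  x = 17: rhs = 7, matching y values: none (0 points).
  x = 18: rhs = 13, matching y values: 6, 17 (2 points).
  x = 19: rhs = 12, matching y values: 9, 14 (2 points).
  x = 20: rhs = 10, matching y values: none (0 points).
  x = 21: rhs = 13, matching y values: 6, 17 (2 points).
  x = 22: rhs = 4, matching y values: 2, 21 (2 points).
Total affine count: 19.
Full point count |E(F_23)| = 19 + 1 = 20.
Hasse bound: |20 − (23+1)| = |-4| = 4 ≤ 2√23 ≈ 9.5917 ✓.


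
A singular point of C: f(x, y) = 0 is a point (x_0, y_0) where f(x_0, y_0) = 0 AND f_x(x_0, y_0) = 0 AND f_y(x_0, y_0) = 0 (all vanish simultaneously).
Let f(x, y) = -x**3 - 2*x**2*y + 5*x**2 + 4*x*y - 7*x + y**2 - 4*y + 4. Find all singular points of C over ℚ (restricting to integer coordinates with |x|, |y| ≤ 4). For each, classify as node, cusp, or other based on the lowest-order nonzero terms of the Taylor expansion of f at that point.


Singular points: {(1, 1)}; classification: cusp.

Compute partial derivatives:
  f_x = -3*x**2 - 4*x*y + 10*x + 4*y - 7.
  f_y = -2*x**2 + 4*x + 2*y - 4.
Scan x_0 ∈ {−4, ..., 4}. For each x_0, f_y(x_0, y) is a polynomial in y; find its integer roots y ∈ {−4, ..., 4}, then test f_x and f at those candidates.
  x = -4: f_y(-4, y) = 2*y - 52; no integer root y with |y| ≤ 4.
  x = -3: f_y(-3, y) = 2*y - 34; no integer root y with |y| ≤ 4.
  x = -2: f_y(-2, y) = 2*y - 20; no integer root y with |y| ≤ 4.
  x = -1: f_y(-1, y) = 2*y - 10; no integer root y with |y| ≤ 4.
  x = 0: f_y(0, y) = 2*y - 4; vanishes at y ∈ {2}. (0, 2): f_x = 1 ≠ 0.
  x = 1: f_y(1, y) = 2*y - 2; vanishes at y ∈ {1}. (1, 1): f_x = 0, f = 0 — SINGULAR.
  x = 2: f_y(2, y) = 2*y - 4; vanishes at y ∈ {2}. (2, 2): f_x = -7 ≠ 0.
  x = 3: f_y(3, y) = 2*y - 10; no integer root y with |y| ≤ 4.
  x = 4: f_y(4, y) = 2*y - 20; no integer root y with |y| ≤ 4.
Only singular point on the grid: (1, 1).
Classify: substitute x = 1 + u, y = 1 + v and expand: f = -u**3 - 2*u**2*v + v**2.
No constant or linear terms (consistent with a singular point). Quadratic part: v**2. Cubic part: -u**3 - 2*u**2*v.
The quadratic part v**2 is a perfect square, so there is a single (double) tangent line v = 0, i.e. y = 1. Restricting the cubic part to that line (v = 0) leaves -u**3 ≠ 0, so f is not divisible by v and the branch is v² ≈ u**3 to lowest order — this is a cusp.
Classification: cusp.


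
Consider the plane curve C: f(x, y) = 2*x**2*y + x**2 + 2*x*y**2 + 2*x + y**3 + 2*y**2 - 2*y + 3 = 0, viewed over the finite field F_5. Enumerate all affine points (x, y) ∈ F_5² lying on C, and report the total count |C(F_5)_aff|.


Affine F_5-points: {(0, 2), (1, 2), (2, 2), (2, 3), (2, 4), (3, 2), (3, 3), (4, 2)}; count = 8.

For each of the 25 pairs (x, y) ∈ F_5², evaluate f(x, y) mod 5. Record the zeros.
  x = 0: [0↦3, 1↦4, 2↦0, 3↦2, 4↦1]  zeros at y ∈ {2}
  x = 1: [0↦1, 1↦1, 2↦0, 3↦4, 4↦4]  zeros at y ∈ {2}
  x = 2: [0↦1, 1↦4, 2↦0, 3↦0, 4↦0]  zeros at y ∈ {2, 3, 4}
  x = 3: [0↦3, 1↦3, 2↦0, 3↦0, 4↦4]  zeros at y ∈ {2, 3}
  x = 4: [0↦2, 1↦3, 2↦0, 3↦4, 4↦1]  zeros at y ∈ {2}
Collecting zeros: affine points = {(0, 2), (1, 2), (2, 2), (2, 3), (2, 4), (3, 2), (3, 3), (4, 2)}.
Total count |C(F_5)_aff| = 8.


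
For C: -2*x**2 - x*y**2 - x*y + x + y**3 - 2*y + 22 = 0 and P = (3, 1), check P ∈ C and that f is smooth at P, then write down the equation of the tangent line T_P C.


Tangent line at P: -13*x - 8*y + 47 = 0.

Step 1: f(3, 1) = 0, so P lies on C.
Step 2: partial derivatives
  f_x(x, y) = -4*x - y**2 - y + 1, f_y(x, y) = -2*x*y - x + 3*y**2 - 2.
  f_x(P) = -13, f_y(P) = -8 (gradient nonzero, so P is smooth).
Step 3: tangent line at P: -13·(x − 3) + -8·(y − 1) = 0.
Expanding: -13*x - 8*y + 47 = 0.


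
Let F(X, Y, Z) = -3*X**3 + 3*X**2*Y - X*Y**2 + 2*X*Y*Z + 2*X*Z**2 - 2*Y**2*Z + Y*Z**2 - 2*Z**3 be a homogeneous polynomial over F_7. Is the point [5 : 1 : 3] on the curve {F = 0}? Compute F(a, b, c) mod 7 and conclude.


F(5,1,3) ≡ 2 (mod 7); P is NOT on the curve.

Evaluate F(5, 1, 3) term-by-term (mod 7).
  -3*X**3 ↦ -3·125·1·1 = -375
  3*X**2*Y ↦ 3·25·1·1 = 75
  -X*Y**2 ↦ -1·5·1·1 = -5
  2*X*Y*Z ↦ 2·5·1·3 = 30
  2*X*Z**2 ↦ 2·5·1·9 = 90
  -2*Y**2*Z ↦ -2·1·1·3 = -6
  Y*Z**2 ↦ 1·1·1·9 = 9
  -2*Z**3 ↦ -2·1·1·27 = -54
Sum: F(5, 1, 3) = (-375) + (75) + (-5) + (30) + (90) + (-6) + (9) + (-54) = -236.
Reducing mod 7: -236 ≡ 2 (mod 7).
Since F(a, b, c) ≡ 2 ≠ 0 (mod 7), P does NOT lie on the curve.


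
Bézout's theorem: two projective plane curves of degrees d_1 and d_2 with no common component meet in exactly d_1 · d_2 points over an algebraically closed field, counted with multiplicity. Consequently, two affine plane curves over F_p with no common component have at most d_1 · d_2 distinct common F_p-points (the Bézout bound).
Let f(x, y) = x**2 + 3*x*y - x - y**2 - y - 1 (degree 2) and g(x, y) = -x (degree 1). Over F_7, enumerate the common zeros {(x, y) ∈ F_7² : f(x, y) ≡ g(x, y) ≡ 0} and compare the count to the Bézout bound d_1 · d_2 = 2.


Common zeros: {(0, 2), (0, 4)}; count = 2; Bézout bound = 2.

deg(f) = 2, deg(g) = 1, so Bézout bound = 2.
Scan x ∈ F_7. For each x, list the y ∈ F_7 with f(x, y) ≡ 0 and those with g(x, y) ≡ 0 (mod 7); the common zeros in that column are the intersection.
  x = 0: f ≡ 0 at y ∈ {2, 4}; g ≡ 0 at y ∈ {0, 1, 2, 3, 4, 5, 6}; common: {2, 4}.
  x = 1: f ≡ 0 at y ∈ {1}; g ≡ 0 at y ∈ ∅; common: ∅.
  x = 2: f ≡ 0 at y ∈ {2, 3}; g ≡ 0 at y ∈ ∅; common: ∅.
  x = 3: f ≡ 0 at y ∈ {4}; g ≡ 0 at y ∈ ∅; common: ∅.
  x = 4: f ≡ 0 at y ∈ {1, 3}; g ≡ 0 at y ∈ ∅; common: ∅.
  x = 5: f ≡ 0 at y ∈ ∅; g ≡ 0 at y ∈ ∅; common: ∅.
  x = 6: f ≡ 0 at y ∈ ∅; g ≡ 0 at y ∈ ∅; common: ∅.
Collecting: common zeros = {(0, 2), (0, 4)}, so the count is 2.
Comparison with the Bézout bound: 2 ≤ 2 = deg(f)·deg(g), as expected for curves with no common component (the bound is attained).


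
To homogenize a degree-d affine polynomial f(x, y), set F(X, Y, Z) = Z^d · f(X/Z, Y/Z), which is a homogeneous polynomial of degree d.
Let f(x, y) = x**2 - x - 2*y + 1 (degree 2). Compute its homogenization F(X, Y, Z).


F(X, Y, Z) = X**2 - X*Z - 2*Y*Z + Z**2

deg(f) = 2.
Substitute x = X/Z, y = Y/Z into f, then multiply by Z^2.
  monomial 1·x^2·y^0 ↦ 1·X^2·Y^0·Z^0.
  monomial -1·x^1·y^0 ↦ -1·X^1·Y^0·Z^1.
  monomial -2·x^0·y^1 ↦ -2·X^0·Y^1·Z^1.
  monomial 1·x^0·y^0 ↦ 1·X^0·Y^0·Z^2.
Collecting: F(X, Y, Z) = X**2 - X*Z - 2*Y*Z + Z**2.


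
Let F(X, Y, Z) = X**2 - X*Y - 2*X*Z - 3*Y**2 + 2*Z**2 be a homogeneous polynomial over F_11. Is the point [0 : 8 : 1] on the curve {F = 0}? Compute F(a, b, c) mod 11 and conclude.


F(0,8,1) ≡ 8 (mod 11); P is NOT on the curve.

Evaluate F(0, 8, 1) term-by-term (mod 11).
  X**2 ↦ 1·0·1·1 = 0
  -X*Y ↦ -1·0·8·1 = 0
  -2*X*Z ↦ -2·0·1·1 = 0
  -3*Y**2 ↦ -3·1·64·1 = -192
  2*Z**2 ↦ 2·1·1·1 = 2
Sum: F(0, 8, 1) = (0) + (0) + (0) + (-192) + (2) = -190.
Reducing mod 11: -190 ≡ 8 (mod 11).
Since F(a, b, c) ≡ 8 ≠ 0 (mod 11), P does NOT lie on the curve.


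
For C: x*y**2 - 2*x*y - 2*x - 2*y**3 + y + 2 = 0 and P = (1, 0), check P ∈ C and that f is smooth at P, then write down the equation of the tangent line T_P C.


Tangent line at P: -2*x - y + 2 = 0.

Step 1: f(1, 0) = 0, so P lies on C.
Step 2: partial derivatives
  f_x(x, y) = y**2 - 2*y - 2, f_y(x, y) = 2*x*y - 2*x - 6*y**2 + 1.
  f_x(P) = -2, f_y(P) = -1 (gradient nonzero, so P is smooth).
Step 3: tangent line at P: -2·(x − 1) + -1·(y − 0) = 0.
Expanding: -2*x - y + 2 = 0.


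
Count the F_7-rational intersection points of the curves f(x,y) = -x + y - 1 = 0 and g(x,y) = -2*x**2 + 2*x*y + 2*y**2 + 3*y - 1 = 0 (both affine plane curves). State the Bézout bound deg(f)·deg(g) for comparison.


Common zeros: {(3, 4)}; count = 1; Bézout bound = 2.

deg(f) = 1, deg(g) = 2, so Bézout bound = 2.
Scan x ∈ F_7. For each x, list the y ∈ F_7 with f(x, y) ≡ 0 and those with g(x, y) ≡ 0 (mod 7); the common zeros in that column are the intersection.
  x = 0: f ≡ 0 at y ∈ {1}; g ≡ 0 at y ∈ ∅; common: ∅.
  x = 1: f ≡ 0 at y ∈ {2}; g ≡ 0 at y ∈ {4}; common: ∅.
  x = 2: f ≡ 0 at y ∈ {3}; g ≡ 0 at y ∈ {1, 6}; common: ∅.
  x = 3: f ≡ 0 at y ∈ {4}; g ≡ 0 at y ∈ {2, 4}; common: {4}.
  x = 4: f ≡ 0 at y ∈ {5}; g ≡ 0 at y ∈ {6}; common: ∅.
  x = 5: f ≡ 0 at y ∈ {6}; g ≡ 0 at y ∈ ∅; common: ∅.
  x = 6: f ≡ 0 at y ∈ {0}; g ≡ 0 at y ∈ {1, 2}; common: ∅.
Collecting: common zeros = {(3, 4)}, so the count is 1.
Comparison with the Bézout bound: 1 ≤ 2 = deg(f)·deg(g), as expected for curves with no common component (the affine F_7-count falls short of the bound because intersections may lie at infinity, over extension fields, or carry multiplicity).
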